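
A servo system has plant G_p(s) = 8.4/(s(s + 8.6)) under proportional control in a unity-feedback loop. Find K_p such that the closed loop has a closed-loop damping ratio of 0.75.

Closed-loop characteristic equation: s² + 8.6s + K_p·8.4 = 0.
So ω_n = √(8.4K_p) and 2ζω_n = 8.6, giving ζ = 8.6/(2√(8.4K_p)).
Setting ζ = 0.75: √(8.4K_p) = 8.6/(2·0.75) = 5.733, so K_p = 32.87/8.4 = 3.91.

K_p = 3.91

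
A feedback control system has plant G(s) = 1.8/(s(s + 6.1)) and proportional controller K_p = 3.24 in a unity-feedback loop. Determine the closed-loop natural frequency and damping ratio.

1 + K_p·G(s) = 0 gives s² + 6.1s + 5.832 = 0.
Matching s² + 2ζω_n s + ω_n²: ω_n = √5.832 = 2.415 rad/s and 2ζω_n = 6.1, so ζ = 6.1/(2·2.415) = 1.26.

ω_n = 2.41 rad/s, ζ = 1.26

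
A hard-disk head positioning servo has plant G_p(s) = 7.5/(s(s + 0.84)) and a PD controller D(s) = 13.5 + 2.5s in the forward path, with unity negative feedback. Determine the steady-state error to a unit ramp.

The loop has one pole at the origin (type 1). Velocity error constant K_v = lim_{s→0} s·D(s)G_p(s) = 13.5·7.5/0.84 = 120.5.
Steady-state error to a unit ramp: e_ss = 1/K_v = 0.0083.

0.0083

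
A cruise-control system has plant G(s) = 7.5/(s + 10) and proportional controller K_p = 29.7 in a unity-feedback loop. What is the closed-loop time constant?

τ = 0.0043 s

Closed-loop transfer function: T(s) = K_p·G(s)/(1 + K_p·G(s)) = 222.8/(s + 10 + 222.8) = 222.8/(s + 232.8).
Time constant τ = 1/232.8 = 0.0043 s.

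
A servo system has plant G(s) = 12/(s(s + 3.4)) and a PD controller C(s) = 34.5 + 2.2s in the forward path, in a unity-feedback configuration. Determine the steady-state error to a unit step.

0

The open loop C(s)G(s) has a pole at the origin (type 1), so the static position error constant is infinite and e_ss = 1/(1+∞) = 0.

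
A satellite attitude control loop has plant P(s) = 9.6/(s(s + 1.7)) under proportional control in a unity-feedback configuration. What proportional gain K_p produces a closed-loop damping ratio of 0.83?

Closed-loop characteristic equation: s² + 1.7s + K_p·9.6 = 0.
So ω_n = √(9.6K_p) and 2ζω_n = 1.7, giving ζ = 1.7/(2√(9.6K_p)).
Setting ζ = 0.83: √(9.6K_p) = 1.7/(2·0.83) = 1.024, so K_p = 1.049/9.6 = 0.109.

K_p = 0.109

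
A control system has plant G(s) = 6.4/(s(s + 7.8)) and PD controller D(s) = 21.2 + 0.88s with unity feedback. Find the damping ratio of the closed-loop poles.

Forward path: (21.2 + 0.88s)·6.4/(s(s+7.8)). The closed-loop characteristic equation is s² + (7.8 + 6.4·0.88)s + 6.4·21.2 = 0.
That is s² + 13.43s + 135.7 = 0, so ω_n = 11.65 rad/s and ζ = 13.43/(2·11.65) = 0.5766.

ζ = 0.577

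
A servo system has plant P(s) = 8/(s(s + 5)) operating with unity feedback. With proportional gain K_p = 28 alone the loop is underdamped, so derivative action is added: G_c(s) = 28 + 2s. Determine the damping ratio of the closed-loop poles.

Forward path: (28 + 2s)·8/(s(s+5)). The closed-loop characteristic equation is s² + (5 + 8·2)s + 8·28 = 0.
That is s² + 21s + 224 = 0, so ω_n = 14.97 rad/s and ζ = 21/(2·14.97) = 0.7016.

ζ = 0.702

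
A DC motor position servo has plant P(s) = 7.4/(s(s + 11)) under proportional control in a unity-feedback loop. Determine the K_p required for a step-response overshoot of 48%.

K_p = 79

From %OS = 100·exp(−πζ/√(1−ζ²)) = 48%, ζ = −ln(0.48)/√(π²+ln²(0.48)) = 0.2275.
Characteristic equation s² + 11s + 7.4K_p = 0 gives ζ = 11/(2√(7.4K_p)).
Setting ζ = 0.2275: √(7.4K_p) = 11/(2·0.2275) = 24.18, so K_p = 584.5/7.4 = 79.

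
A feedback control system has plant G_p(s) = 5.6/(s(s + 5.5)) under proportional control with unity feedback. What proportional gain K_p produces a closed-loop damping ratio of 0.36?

Closed-loop characteristic equation: s² + 5.5s + K_p·5.6 = 0.
So ω_n = √(5.6K_p) and 2ζω_n = 5.5, giving ζ = 5.5/(2√(5.6K_p)).
Setting ζ = 0.36: √(5.6K_p) = 5.5/(2·0.36) = 7.639, so K_p = 58.35/5.6 = 10.4.

K_p = 10.4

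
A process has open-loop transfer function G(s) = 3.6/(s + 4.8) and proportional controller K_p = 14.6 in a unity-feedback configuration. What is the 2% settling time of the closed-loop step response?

Closed-loop transfer function: T(s) = K_p·G(s)/(1 + K_p·G(s)) = 52.56/(s + 4.8 + 52.56) = 52.56/(s + 57.36).
Time constant τ = 1/57.36 = 0.01743 s, so the 2% settling time is about 4τ = 0.0697 s.

T_s ≈ 0.0697 s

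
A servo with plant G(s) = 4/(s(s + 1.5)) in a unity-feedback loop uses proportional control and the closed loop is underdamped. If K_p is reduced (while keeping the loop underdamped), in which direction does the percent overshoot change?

ζ = 1.5/(2√(4K_p)) rises as K_p falls; higher damping means less overshoot.

decrease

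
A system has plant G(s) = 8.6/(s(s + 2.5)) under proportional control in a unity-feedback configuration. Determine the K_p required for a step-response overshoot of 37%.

K_p = 2

From %OS = 100·exp(−πζ/√(1−ζ²)) = 37%, ζ = −ln(0.37)/√(π²+ln²(0.37)) = 0.3017.
Characteristic equation s² + 2.5s + 8.6K_p = 0 gives ζ = 2.5/(2√(8.6K_p)).
Setting ζ = 0.3017: √(8.6K_p) = 2.5/(2·0.3017) = 4.143, so K_p = 17.16/8.6 = 2.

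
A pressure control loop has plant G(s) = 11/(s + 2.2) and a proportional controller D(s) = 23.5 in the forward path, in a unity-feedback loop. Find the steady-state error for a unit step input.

0.00844

The loop is type 0. Static position error constant K_pos = D(0)·G(0) = 23.5·5 = 117.5.
Steady-state error to a unit step: e_ss = 1/(1+K_pos) = 1/118.5 = 0.00844.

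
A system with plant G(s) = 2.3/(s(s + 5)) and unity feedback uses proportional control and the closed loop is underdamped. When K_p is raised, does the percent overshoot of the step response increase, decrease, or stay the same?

increase

Characteristic equation s² + 5s + K_p·2.3 = 0: raising K_p raises ω_n while 2ζω_n = 5 is fixed, so ζ falls and overshoot grows.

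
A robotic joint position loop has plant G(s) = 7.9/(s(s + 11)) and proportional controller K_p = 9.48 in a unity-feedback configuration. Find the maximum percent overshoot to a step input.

7.53%

The closed-loop denominator s² + 11s + 74.89 gives ω_n = √74.89 = 8.654 and ζ = 11/(2ω_n) = 0.6355.
%OS = 100·exp(−πζ/√(1−ζ²)) = 100·exp(−π·0.6355/√0.5961) = 7.53%.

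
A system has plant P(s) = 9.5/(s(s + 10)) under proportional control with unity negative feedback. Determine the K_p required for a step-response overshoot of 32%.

From %OS = 100·exp(−πζ/√(1−ζ²)) = 32%, ζ = −ln(0.32)/√(π²+ln²(0.32)) = 0.341.
Characteristic equation s² + 10s + 9.5K_p = 0 gives ζ = 10/(2√(9.5K_p)).
Setting ζ = 0.341: √(9.5K_p) = 10/(2·0.341) = 14.66, so K_p = 215/9.5 = 22.6.

K_p = 22.6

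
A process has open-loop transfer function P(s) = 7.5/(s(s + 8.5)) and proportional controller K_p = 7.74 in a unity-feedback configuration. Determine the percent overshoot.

12.1%

From 1 + K_pP(s) = 0: s² + 8.5s + 58.05 = 0 ⇒ ω_n = 7.619, ζ = 0.5578.
%OS = 100·exp(−πζ/√(1−ζ²)) = 100·exp(−π·0.5578/√0.6888) = 12.1%.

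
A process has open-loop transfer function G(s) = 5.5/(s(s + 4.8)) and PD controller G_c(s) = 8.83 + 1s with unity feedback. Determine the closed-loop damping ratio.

ζ = 0.739

Forward path: (8.83 + 1s)·5.5/(s(s+4.8)). The closed-loop characteristic equation is s² + (4.8 + 5.5·1)s + 5.5·8.83 = 0.
That is s² + 10.3s + 48.56 = 0, so ω_n = 6.969 rad/s and ζ = 10.3/(2·6.969) = 0.739.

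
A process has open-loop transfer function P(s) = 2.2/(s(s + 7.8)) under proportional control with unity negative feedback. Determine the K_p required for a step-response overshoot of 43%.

From %OS = 100·exp(−πζ/√(1−ζ²)) = 43%, ζ = −ln(0.43)/√(π²+ln²(0.43)) = 0.2594.
Characteristic equation s² + 7.8s + 2.2K_p = 0 gives ζ = 7.8/(2√(2.2K_p)).
Setting ζ = 0.2594: √(2.2K_p) = 7.8/(2·0.2594) = 15.03, so K_p = 226/2.2 = 103.

K_p = 103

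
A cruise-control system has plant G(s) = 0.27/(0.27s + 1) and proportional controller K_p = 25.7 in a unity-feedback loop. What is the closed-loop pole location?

s = -29.4

Closed loop: T(s) = K_p·G/(1+K_p·G) = 6.939/(0.27s + 1 + 6.939), with pole at s = −(1 + 6.939)/0.27 = −29.4.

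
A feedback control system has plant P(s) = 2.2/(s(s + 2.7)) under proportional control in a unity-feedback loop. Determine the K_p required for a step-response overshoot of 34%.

K_p = 7.85

From %OS = 100·exp(−πζ/√(1−ζ²)) = 34%, ζ = −ln(0.34)/√(π²+ln²(0.34)) = 0.3248.
Characteristic equation s² + 2.7s + 2.2K_p = 0 gives ζ = 2.7/(2√(2.2K_p)).
Setting ζ = 0.3248: √(2.2K_p) = 2.7/(2·0.3248) = 4.157, so K_p = 17.28/2.2 = 7.85.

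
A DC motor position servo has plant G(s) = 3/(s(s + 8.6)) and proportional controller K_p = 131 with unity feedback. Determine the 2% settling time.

T_s ≈ 0.93 s

The closed-loop denominator s² + 8.6s + 393 gives ω_n = √393 = 19.82 and ζ = 8.6/(2ω_n) = 0.2169.
2% settling time T_s ≈ 4/(ζω_n) = 4/4.3 = 0.93 s.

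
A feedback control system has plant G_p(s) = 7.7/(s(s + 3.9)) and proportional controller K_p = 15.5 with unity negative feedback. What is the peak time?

Closed-loop characteristic equation: s² + 3.9s + 119.4 = 0, so ω_n = 10.92 rad/s and ζ = 3.9/(2·10.92) = 0.1785.
Damped frequency ω_d = ω_n√(1−ζ²) = 10.75 rad/s, so peak time T_p = π/ω_d = 0.292 s.

T_p = 0.292 s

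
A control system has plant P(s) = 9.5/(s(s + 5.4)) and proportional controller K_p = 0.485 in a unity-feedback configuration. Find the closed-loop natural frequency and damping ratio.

1 + K_p·P(s) = 0 gives s² + 5.4s + 4.607 = 0.
So ω_n² = 4.607 ⇒ ω_n = 2.147 rad/s, and ζ = 5.4/(2ω_n) = 1.26.

ω_n = 2.15 rad/s, ζ = 1.26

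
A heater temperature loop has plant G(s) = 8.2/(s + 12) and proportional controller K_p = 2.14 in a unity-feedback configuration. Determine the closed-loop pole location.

s = -29.55

Closed-loop transfer function: T(s) = K_p·G(s)/(1 + K_p·G(s)) = 17.55/(s + 12 + 17.55) = 17.55/(s + 29.55).
The closed-loop pole is at s = −29.55.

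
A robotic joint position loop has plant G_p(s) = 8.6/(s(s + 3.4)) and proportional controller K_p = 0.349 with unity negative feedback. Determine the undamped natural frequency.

ω_n = 1.73 rad/s

With unity feedback the closed-loop characteristic equation is s² + 3.4s + 0.349·8.6 = s² + 3.4s + 3.001 = 0.
So ω_n² = 3.001 ⇒ ω_n = 1.732 rad/s, and ζ = 3.4/(2ω_n) = 0.981.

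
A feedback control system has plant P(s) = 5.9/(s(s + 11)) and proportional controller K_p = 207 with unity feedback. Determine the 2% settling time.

Closed-loop characteristic equation: s² + 11s + 1221 = 0, so ω_n = 34.95 rad/s and ζ = 11/(2·34.95) = 0.1574.
2% settling time T_s ≈ 4/(ζω_n) = 4/5.5 = 0.727 s.

T_s ≈ 0.727 s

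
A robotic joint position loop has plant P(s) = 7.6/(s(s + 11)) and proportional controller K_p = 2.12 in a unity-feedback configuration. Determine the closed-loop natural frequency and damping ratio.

1 + K_p·P(s) = 0 gives s² + 11s + 16.11 = 0.
Matching s² + 2ζω_n s + ω_n²: ω_n = √16.11 = 4.014 rad/s and 2ζω_n = 11, so ζ = 11/(2·4.014) = 1.37.

ω_n = 4.01 rad/s, ζ = 1.37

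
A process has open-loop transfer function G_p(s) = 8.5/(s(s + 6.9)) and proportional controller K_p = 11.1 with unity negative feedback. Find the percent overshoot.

Closed-loop characteristic equation: s² + 6.9s + 94.35 = 0, so ω_n = 9.713 rad/s and ζ = 6.9/(2·9.713) = 0.3552.
%OS = 100·exp(−πζ/√(1−ζ²)) = 100·exp(−π·0.3552/√0.8738) = 30.3%.

30.3%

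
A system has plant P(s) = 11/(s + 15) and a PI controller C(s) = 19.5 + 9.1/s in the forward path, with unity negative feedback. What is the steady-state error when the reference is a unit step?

0

The open loop C(s)P(s) has a pole at the origin (type 1), so the static position error constant is infinite and e_ss = 1/(1+∞) = 0.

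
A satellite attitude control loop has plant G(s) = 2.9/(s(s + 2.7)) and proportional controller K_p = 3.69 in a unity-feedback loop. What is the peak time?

T_p = 1.05 s

The closed-loop denominator s² + 2.7s + 10.7 gives ω_n = √10.7 = 3.271 and ζ = 2.7/(2ω_n) = 0.4127.
Damped frequency ω_d = ω_n√(1−ζ²) = 2.98 rad/s, so peak time T_p = π/ω_d = 1.05 s.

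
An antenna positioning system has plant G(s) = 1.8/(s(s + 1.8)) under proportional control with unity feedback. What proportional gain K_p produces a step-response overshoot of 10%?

K_p = 1.29

From %OS = 100·exp(−πζ/√(1−ζ²)) = 10%, ζ = −ln(0.1)/√(π²+ln²(0.1)) = 0.5912.
Characteristic equation s² + 1.8s + 1.8K_p = 0 gives ζ = 1.8/(2√(1.8K_p)).
Setting ζ = 0.5912: √(1.8K_p) = 1.8/(2·0.5912) = 1.522, so K_p = 2.318/1.8 = 1.29.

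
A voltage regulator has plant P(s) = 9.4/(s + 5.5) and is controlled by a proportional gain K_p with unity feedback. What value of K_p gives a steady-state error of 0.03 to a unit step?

K_p = 18.9

Steady-state error for a unit step on this type-0 loop is 1/(1 + K_p·P(0)).
P(0) = 1.709. Require 1/(1 + K_p·1.709) = 0.03, so 1 + 1.709·K_p = 33.33.
K_p = (33.33 − 1)/1.709 = 18.9.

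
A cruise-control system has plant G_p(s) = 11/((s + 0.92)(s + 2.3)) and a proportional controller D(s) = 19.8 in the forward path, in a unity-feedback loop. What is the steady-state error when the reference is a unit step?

The loop is type 0. Static position error constant K_pos = D(0)·G_p(0) = 19.8·5.198 = 102.9.
Steady-state error to a unit step: e_ss = 1/(1+K_pos) = 1/103.9 = 0.00962.

0.00962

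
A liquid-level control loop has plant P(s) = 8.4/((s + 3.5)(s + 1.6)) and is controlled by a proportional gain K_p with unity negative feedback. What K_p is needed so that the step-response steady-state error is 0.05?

For a type-0 loop with proportional control, e_ss = 1/(1 + K_p·P(0)).
P(0) = 1.5. Require 1/(1 + K_p·1.5) = 0.05, so 1 + 1.5·K_p = 20.
K_p = (20 − 1)/1.5 = 12.7.

K_p = 12.7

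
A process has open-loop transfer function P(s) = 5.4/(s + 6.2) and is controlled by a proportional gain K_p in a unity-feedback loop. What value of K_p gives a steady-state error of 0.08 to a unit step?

K_p = 13.2

For a type-0 loop with proportional control, e_ss = 1/(1 + K_p·P(0)).
P(0) = 0.871. Require 1/(1 + K_p·0.871) = 0.08, so 1 + 0.871·K_p = 12.5.
K_p = (12.5 − 1)/0.871 = 13.2.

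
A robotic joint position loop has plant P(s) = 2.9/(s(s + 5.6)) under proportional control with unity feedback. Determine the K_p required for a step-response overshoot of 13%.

From %OS = 100·exp(−πζ/√(1−ζ²)) = 13%, ζ = −ln(0.13)/√(π²+ln²(0.13)) = 0.5446.
Characteristic equation s² + 5.6s + 2.9K_p = 0 gives ζ = 5.6/(2√(2.9K_p)).
Setting ζ = 0.5446: √(2.9K_p) = 5.6/(2·0.5446) = 5.141, so K_p = 26.43/2.9 = 9.11.

K_p = 9.11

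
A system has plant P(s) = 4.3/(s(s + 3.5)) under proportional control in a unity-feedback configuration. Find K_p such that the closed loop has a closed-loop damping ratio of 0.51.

Closed-loop characteristic equation: s² + 3.5s + K_p·4.3 = 0.
So ω_n = √(4.3K_p) and 2ζω_n = 3.5, giving ζ = 3.5/(2√(4.3K_p)).
Setting ζ = 0.51: √(4.3K_p) = 3.5/(2·0.51) = 3.431, so K_p = 11.77/4.3 = 2.74.

K_p = 2.74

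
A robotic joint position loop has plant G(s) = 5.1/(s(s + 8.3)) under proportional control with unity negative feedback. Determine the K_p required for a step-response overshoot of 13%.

From %OS = 100·exp(−πζ/√(1−ζ²)) = 13%, ζ = −ln(0.13)/√(π²+ln²(0.13)) = 0.5446.
Characteristic equation s² + 8.3s + 5.1K_p = 0 gives ζ = 8.3/(2√(5.1K_p)).
Setting ζ = 0.5446: √(5.1K_p) = 8.3/(2·0.5446) = 7.62, so K_p = 58.06/5.1 = 11.4.

K_p = 11.4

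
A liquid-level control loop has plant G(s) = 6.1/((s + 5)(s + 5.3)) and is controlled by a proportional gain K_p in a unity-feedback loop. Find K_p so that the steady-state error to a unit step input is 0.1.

For a type-0 loop with proportional control, e_ss = 1/(1 + K_p·G(0)).
G(0) = 0.2302. Require 1/(1 + K_p·0.2302) = 0.1, so 1 + 0.2302·K_p = 10.
K_p = (10 − 1)/0.2302 = 39.1.

K_p = 39.1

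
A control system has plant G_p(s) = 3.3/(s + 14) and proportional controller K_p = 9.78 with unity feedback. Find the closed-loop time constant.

Closed-loop transfer function: T(s) = K_p·G_p(s)/(1 + K_p·G_p(s)) = 32.27/(s + 14 + 32.27) = 32.27/(s + 46.27).
Time constant τ = 1/46.27 = 0.0216 s.

τ = 0.0216 s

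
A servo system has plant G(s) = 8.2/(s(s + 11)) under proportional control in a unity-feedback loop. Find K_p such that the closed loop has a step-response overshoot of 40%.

K_p = 47.1

From %OS = 100·exp(−πζ/√(1−ζ²)) = 40%, ζ = −ln(0.4)/√(π²+ln²(0.4)) = 0.28.
Characteristic equation s² + 11s + 8.2K_p = 0 gives ζ = 11/(2√(8.2K_p)).
Setting ζ = 0.28: √(8.2K_p) = 11/(2·0.28) = 19.64, so K_p = 385.8/8.2 = 47.1.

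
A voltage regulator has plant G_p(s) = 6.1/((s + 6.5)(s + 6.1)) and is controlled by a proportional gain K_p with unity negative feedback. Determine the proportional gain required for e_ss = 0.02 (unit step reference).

The loop is type 0, so e_ss(step) = 1/(1 + K_pos) with K_pos = K_p·G_p(0).
G_p(0) = 0.1538. Require 1/(1 + K_p·0.1538) = 0.02, so 1 + 0.1538·K_p = 50.
K_p = (50 − 1)/0.1538 = 318.

K_p = 318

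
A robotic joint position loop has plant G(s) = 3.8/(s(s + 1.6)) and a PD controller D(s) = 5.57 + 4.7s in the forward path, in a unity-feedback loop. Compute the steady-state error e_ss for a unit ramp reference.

0.0756

The loop has one pole at the origin (type 1). Velocity error constant K_v = lim_{s→0} s·D(s)G(s) = 5.57·3.8/1.6 = 13.23.
Steady-state error to a unit ramp: e_ss = 1/K_v = 0.0756.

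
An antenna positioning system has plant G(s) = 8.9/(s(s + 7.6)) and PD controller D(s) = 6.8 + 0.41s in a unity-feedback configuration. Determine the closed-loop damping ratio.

Forward path: (6.8 + 0.41s)·8.9/(s(s+7.6)). The closed-loop characteristic equation is s² + (7.6 + 8.9·0.41)s + 8.9·6.8 = 0.
That is s² + 11.25s + 60.52 = 0, so ω_n = 7.779 rad/s and ζ = 11.25/(2·7.779) = 0.723.

ζ = 0.723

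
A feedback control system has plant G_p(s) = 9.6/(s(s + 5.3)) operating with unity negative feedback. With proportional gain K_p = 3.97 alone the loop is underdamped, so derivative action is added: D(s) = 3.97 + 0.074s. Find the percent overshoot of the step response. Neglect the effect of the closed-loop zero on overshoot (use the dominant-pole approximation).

17.4%

Forward path: (3.97 + 0.074s)·9.6/(s(s+5.3)). The closed-loop characteristic equation is s² + (5.3 + 9.6·0.074)s + 9.6·3.97 = 0.
That is s² + 6.01s + 38.11 = 0, so ω_n = 6.173 rad/s and ζ = 6.01/(2·6.173) = 0.4868.
%OS = 100·exp(−πζ/√(1−ζ²)) = 17.4%.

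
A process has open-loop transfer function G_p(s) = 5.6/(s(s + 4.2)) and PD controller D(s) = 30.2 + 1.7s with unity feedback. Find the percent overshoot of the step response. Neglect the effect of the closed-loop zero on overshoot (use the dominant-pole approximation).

14.2%

Forward path: (30.2 + 1.7s)·5.6/(s(s+4.2)). The closed-loop characteristic equation is s² + (4.2 + 5.6·1.7)s + 5.6·30.2 = 0.
That is s² + 13.72s + 169.1 = 0, so ω_n = 13 rad/s and ζ = 13.72/(2·13) = 0.5275.
%OS = 100·exp(−πζ/√(1−ζ²)) = 14.2%.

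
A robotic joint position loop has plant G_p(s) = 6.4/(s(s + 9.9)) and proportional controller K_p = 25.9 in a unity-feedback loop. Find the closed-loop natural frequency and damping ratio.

ω_n = 12.9 rad/s, ζ = 0.384

With unity feedback the closed-loop characteristic equation is s² + 9.9s + 25.9·6.4 = s² + 9.9s + 165.8 = 0.
So ω_n² = 165.8 ⇒ ω_n = 12.87 rad/s, and ζ = 9.9/(2ω_n) = 0.384.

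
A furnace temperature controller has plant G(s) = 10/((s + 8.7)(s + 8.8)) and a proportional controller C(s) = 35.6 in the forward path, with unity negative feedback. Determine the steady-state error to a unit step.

The loop is type 0. Static position error constant K_pos = C(0)·G(0) = 35.6·0.1306 = 4.65.
Steady-state error to a unit step: e_ss = 1/(1+K_pos) = 1/5.65 = 0.177.

0.177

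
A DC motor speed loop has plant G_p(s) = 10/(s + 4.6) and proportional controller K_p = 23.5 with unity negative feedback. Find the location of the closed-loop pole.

Closed-loop transfer function: T(s) = K_p·G_p(s)/(1 + K_p·G_p(s)) = 235/(s + 4.6 + 235) = 235/(s + 239.6).
The closed-loop pole is at s = −239.6.

s = -239.6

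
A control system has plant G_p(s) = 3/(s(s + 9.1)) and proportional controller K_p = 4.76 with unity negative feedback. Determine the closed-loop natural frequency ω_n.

The closed-loop denominator is s(s+9.1) + 4.76·3 = s² + 9.1s + 14.28.
Matching s² + 2ζω_n s + ω_n²: ω_n = √14.28 = 3.779 rad/s and 2ζω_n = 9.1, so ζ = 9.1/(2·3.779) = 1.2.

ω_n = 3.78 rad/s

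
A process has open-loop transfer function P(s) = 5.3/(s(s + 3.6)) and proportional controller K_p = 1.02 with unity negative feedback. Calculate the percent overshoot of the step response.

From 1 + K_pP(s) = 0: s² + 3.6s + 5.406 = 0 ⇒ ω_n = 2.325, ζ = 0.7742.
%OS = 100·exp(−πζ/√(1−ζ²)) = 100·exp(−π·0.7742/√0.4007) = 2.14%.

2.14%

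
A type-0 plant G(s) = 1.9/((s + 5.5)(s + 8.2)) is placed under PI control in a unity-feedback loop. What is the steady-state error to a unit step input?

The PI controller's integrator makes the forward path type 1, so e_ss to a step is zero.

0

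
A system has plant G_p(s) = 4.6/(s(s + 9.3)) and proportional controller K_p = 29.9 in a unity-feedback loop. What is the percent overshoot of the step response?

From 1 + K_pG_p(s) = 0: s² + 9.3s + 137.5 = 0 ⇒ ω_n = 11.73, ζ = 0.3965.
%OS = 100·exp(−πζ/√(1−ζ²)) = 100·exp(−π·0.3965/√0.8428) = 25.7%.

25.7%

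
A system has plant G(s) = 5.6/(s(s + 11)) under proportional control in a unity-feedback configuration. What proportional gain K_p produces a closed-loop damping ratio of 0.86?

K_p = 7.3

Closed-loop characteristic equation: s² + 11s + K_p·5.6 = 0.
So ω_n = √(5.6K_p) and 2ζω_n = 11, giving ζ = 11/(2√(5.6K_p)).
Setting ζ = 0.86: √(5.6K_p) = 11/(2·0.86) = 6.395, so K_p = 40.9/5.6 = 7.3.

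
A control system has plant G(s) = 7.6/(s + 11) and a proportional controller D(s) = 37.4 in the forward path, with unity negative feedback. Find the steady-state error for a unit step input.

0.0373

The loop is type 0. Static position error constant K_pos = D(0)·G(0) = 37.4·0.6909 = 25.84.
Steady-state error to a unit step: e_ss = 1/(1+K_pos) = 1/26.84 = 0.0373.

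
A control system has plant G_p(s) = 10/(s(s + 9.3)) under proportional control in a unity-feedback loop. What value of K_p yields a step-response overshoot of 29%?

K_p = 16.1

From %OS = 100·exp(−πζ/√(1−ζ²)) = 29%, ζ = −ln(0.29)/√(π²+ln²(0.29)) = 0.3666.
Characteristic equation s² + 9.3s + 10K_p = 0 gives ζ = 9.3/(2√(10K_p)).
Setting ζ = 0.3666: √(10K_p) = 9.3/(2·0.3666) = 12.68, so K_p = 160.9/10 = 16.1.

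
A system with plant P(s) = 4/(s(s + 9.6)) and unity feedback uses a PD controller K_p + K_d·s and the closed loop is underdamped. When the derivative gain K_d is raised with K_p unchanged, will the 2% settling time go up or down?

Characteristic equation s² + (9.6 + 4K_d)s + 4K_p = 0: raising K_d increases ζω_n = (9.6+4K_d)/2 while the loop stays underdamped, so T_s ≈ 4/(ζω_n) decreases.

decrease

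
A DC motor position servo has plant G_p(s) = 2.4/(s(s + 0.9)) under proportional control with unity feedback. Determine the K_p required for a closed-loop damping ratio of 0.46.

Closed-loop characteristic equation: s² + 0.9s + K_p·2.4 = 0.
So ω_n = √(2.4K_p) and 2ζω_n = 0.9, giving ζ = 0.9/(2√(2.4K_p)).
Setting ζ = 0.46: √(2.4K_p) = 0.9/(2·0.46) = 0.9783, so K_p = 0.957/2.4 = 0.399.

K_p = 0.399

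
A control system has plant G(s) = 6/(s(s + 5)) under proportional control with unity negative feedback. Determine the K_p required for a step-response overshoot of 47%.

K_p = 19.1

From %OS = 100·exp(−πζ/√(1−ζ²)) = 47%, ζ = −ln(0.47)/√(π²+ln²(0.47)) = 0.2337.
Characteristic equation s² + 5s + 6K_p = 0 gives ζ = 5/(2√(6K_p)).
Setting ζ = 0.2337: √(6K_p) = 5/(2·0.2337) = 10.7, so K_p = 114.5/6 = 19.1.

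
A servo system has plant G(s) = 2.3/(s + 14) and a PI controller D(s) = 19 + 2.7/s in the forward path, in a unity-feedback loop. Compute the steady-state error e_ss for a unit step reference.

The open loop D(s)G(s) has a pole at the origin (type 1), so the static position error constant is infinite and e_ss = 1/(1+∞) = 0.

0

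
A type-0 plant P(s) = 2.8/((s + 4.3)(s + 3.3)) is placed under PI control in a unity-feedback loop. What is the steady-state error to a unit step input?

The PI controller's integrator makes the forward path type 1, so e_ss to a step is zero.

0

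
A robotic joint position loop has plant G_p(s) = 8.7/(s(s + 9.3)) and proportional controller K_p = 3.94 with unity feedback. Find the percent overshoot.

Closed-loop characteristic equation: s² + 9.3s + 34.28 = 0, so ω_n = 5.855 rad/s and ζ = 9.3/(2·5.855) = 0.7942.
%OS = 100·exp(−πζ/√(1−ζ²)) = 100·exp(−π·0.7942/√0.3692) = 1.65%.

1.65%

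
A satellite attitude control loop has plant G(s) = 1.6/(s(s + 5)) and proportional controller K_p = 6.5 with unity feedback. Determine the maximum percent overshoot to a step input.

From 1 + K_pG(s) = 0: s² + 5s + 10.4 = 0 ⇒ ω_n = 3.225, ζ = 0.7752.
%OS = 100·exp(−πζ/√(1−ζ²)) = 100·exp(−π·0.7752/√0.399) = 2.12%.

2.12%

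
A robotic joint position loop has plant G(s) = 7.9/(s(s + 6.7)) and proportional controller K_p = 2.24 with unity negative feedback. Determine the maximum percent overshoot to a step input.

The closed-loop denominator s² + 6.7s + 17.7 gives ω_n = √17.7 = 4.207 and ζ = 6.7/(2ω_n) = 0.7964.
%OS = 100·exp(−πζ/√(1−ζ²)) = 100·exp(−π·0.7964/√0.3658) = 1.6%.

1.6%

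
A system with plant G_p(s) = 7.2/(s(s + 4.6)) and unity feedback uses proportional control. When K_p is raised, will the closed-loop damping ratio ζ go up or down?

decrease

ζ = 4.6/(2√(7.2K_p)); increasing K_p raises the denominator, so ζ falls.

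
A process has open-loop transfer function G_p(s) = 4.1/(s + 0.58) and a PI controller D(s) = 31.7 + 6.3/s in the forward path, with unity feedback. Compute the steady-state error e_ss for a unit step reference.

0

The open loop D(s)G_p(s) has a pole at the origin (type 1), so the static position error constant is infinite and e_ss = 1/(1+∞) = 0.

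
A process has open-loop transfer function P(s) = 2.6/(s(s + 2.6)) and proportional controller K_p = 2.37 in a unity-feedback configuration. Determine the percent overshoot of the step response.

The closed-loop denominator s² + 2.6s + 6.162 gives ω_n = √6.162 = 2.482 and ζ = 2.6/(2ω_n) = 0.5237.
%OS = 100·exp(−πζ/√(1−ζ²)) = 100·exp(−π·0.5237/√0.7257) = 14.5%.

14.5%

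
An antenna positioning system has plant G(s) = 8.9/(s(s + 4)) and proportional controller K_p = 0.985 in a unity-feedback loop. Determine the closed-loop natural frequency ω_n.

The closed-loop denominator is s(s+4) + 0.985·8.9 = s² + 4s + 8.767.
So ω_n² = 8.767 ⇒ ω_n = 2.961 rad/s, and ζ = 4/(2ω_n) = 0.675.

ω_n = 2.96 rad/s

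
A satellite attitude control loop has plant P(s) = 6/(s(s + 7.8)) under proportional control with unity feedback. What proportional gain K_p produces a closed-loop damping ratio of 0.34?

K_p = 21.9

Closed-loop characteristic equation: s² + 7.8s + K_p·6 = 0.
So ω_n = √(6K_p) and 2ζω_n = 7.8, giving ζ = 7.8/(2√(6K_p)).
Setting ζ = 0.34: √(6K_p) = 7.8/(2·0.34) = 11.47, so K_p = 131.6/6 = 21.9.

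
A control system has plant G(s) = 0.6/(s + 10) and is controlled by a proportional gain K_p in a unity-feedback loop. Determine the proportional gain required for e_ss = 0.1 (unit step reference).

K_p = 150

The loop is type 0, so e_ss(step) = 1/(1 + K_pos) with K_pos = K_p·G(0).
G(0) = 0.06. Require 1/(1 + K_p·0.06) = 0.1, so 1 + 0.06·K_p = 10.
K_p = (10 − 1)/0.06 = 150.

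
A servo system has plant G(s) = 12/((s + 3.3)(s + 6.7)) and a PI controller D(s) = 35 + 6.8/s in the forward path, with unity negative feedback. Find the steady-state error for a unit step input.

The open loop D(s)G(s) has a pole at the origin (type 1), so the static position error constant is infinite and e_ss = 1/(1+∞) = 0.

0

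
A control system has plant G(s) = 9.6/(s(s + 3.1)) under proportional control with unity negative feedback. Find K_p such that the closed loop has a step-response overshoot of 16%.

From %OS = 100·exp(−πζ/√(1−ζ²)) = 16%, ζ = −ln(0.16)/√(π²+ln²(0.16)) = 0.5039.
Characteristic equation s² + 3.1s + 9.6K_p = 0 gives ζ = 3.1/(2√(9.6K_p)).
Setting ζ = 0.5039: √(9.6K_p) = 3.1/(2·0.5039) = 3.076, so K_p = 9.463/9.6 = 0.986.

K_p = 0.986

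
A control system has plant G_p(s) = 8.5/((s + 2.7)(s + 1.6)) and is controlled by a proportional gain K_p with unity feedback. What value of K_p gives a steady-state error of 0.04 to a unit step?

K_p = 12.2

The loop is type 0, so e_ss(step) = 1/(1 + K_pos) with K_pos = K_p·G_p(0).
G_p(0) = 1.968. Require 1/(1 + K_p·1.968) = 0.04, so 1 + 1.968·K_p = 25.
K_p = (25 − 1)/1.968 = 12.2.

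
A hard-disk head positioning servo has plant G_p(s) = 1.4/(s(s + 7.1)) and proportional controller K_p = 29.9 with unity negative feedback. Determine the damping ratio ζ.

With unity feedback the closed-loop characteristic equation is s² + 7.1s + 29.9·1.4 = s² + 7.1s + 41.86 = 0.
Matching s² + 2ζω_n s + ω_n²: ω_n = √41.86 = 6.47 rad/s and 2ζω_n = 7.1, so ζ = 7.1/(2·6.47) = 0.549.

ζ = 0.549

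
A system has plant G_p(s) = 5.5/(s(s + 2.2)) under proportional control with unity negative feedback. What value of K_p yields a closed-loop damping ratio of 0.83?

K_p = 0.319

Closed-loop characteristic equation: s² + 2.2s + K_p·5.5 = 0.
So ω_n = √(5.5K_p) and 2ζω_n = 2.2, giving ζ = 2.2/(2√(5.5K_p)).
Setting ζ = 0.83: √(5.5K_p) = 2.2/(2·0.83) = 1.325, so K_p = 1.756/5.5 = 0.319.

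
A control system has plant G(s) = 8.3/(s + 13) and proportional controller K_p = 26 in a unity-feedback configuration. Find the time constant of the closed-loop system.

τ = 0.00437 s

Closed-loop transfer function: T(s) = K_p·G(s)/(1 + K_p·G(s)) = 215.8/(s + 13 + 215.8) = 215.8/(s + 228.8).
Time constant τ = 1/228.8 = 0.00437 s.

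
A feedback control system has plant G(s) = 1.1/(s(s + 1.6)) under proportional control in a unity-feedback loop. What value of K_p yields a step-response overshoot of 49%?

From %OS = 100·exp(−πζ/√(1−ζ²)) = 49%, ζ = −ln(0.49)/√(π²+ln²(0.49)) = 0.2214.
Characteristic equation s² + 1.6s + 1.1K_p = 0 gives ζ = 1.6/(2√(1.1K_p)).
Setting ζ = 0.2214: √(1.1K_p) = 1.6/(2·0.2214) = 3.613, so K_p = 13.05/1.1 = 11.9.

K_p = 11.9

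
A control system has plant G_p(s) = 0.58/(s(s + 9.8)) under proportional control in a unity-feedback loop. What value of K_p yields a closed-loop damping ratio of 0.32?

Closed-loop characteristic equation: s² + 9.8s + K_p·0.58 = 0.
So ω_n = √(0.58K_p) and 2ζω_n = 9.8, giving ζ = 9.8/(2√(0.58K_p)).
Setting ζ = 0.32: √(0.58K_p) = 9.8/(2·0.32) = 15.31, so K_p = 234.5/0.58 = 404.

K_p = 404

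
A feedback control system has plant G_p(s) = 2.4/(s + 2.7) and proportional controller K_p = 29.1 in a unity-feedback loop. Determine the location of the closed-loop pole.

Closed-loop transfer function: T(s) = K_p·G_p(s)/(1 + K_p·G_p(s)) = 69.84/(s + 2.7 + 69.84) = 69.84/(s + 72.54).
The closed-loop pole is at s = −72.54.

s = -72.54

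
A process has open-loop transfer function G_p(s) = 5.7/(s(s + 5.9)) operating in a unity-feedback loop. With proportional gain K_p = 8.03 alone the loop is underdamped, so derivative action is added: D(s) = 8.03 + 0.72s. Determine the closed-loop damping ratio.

ζ = 0.739

Forward path: (8.03 + 0.72s)·5.7/(s(s+5.9)). The closed-loop characteristic equation is s² + (5.9 + 5.7·0.72)s + 5.7·8.03 = 0.
That is s² + 10s + 45.77 = 0, so ω_n = 6.765 rad/s and ζ = 10/(2·6.765) = 0.7393.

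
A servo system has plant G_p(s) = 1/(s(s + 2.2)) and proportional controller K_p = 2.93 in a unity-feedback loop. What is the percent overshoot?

7.17%

Closed-loop characteristic equation: s² + 2.2s + 2.93 = 0, so ω_n = 1.712 rad/s and ζ = 2.2/(2·1.712) = 0.6426.
%OS = 100·exp(−πζ/√(1−ζ²)) = 100·exp(−π·0.6426/√0.587) = 7.17%.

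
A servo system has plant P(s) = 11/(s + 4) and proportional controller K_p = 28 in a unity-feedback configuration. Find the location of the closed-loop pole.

s = -312

Closed-loop transfer function: T(s) = K_p·P(s)/(1 + K_p·P(s)) = 308/(s + 4 + 308) = 308/(s + 312).
The closed-loop pole is at s = −312.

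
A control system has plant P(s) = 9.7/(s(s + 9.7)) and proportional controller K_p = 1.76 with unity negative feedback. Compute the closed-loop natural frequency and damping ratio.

1 + K_p·P(s) = 0 gives s² + 9.7s + 17.07 = 0.
Matching s² + 2ζω_n s + ω_n²: ω_n = √17.07 = 4.132 rad/s and 2ζω_n = 9.7, so ζ = 9.7/(2·4.132) = 1.17.

ω_n = 4.13 rad/s, ζ = 1.17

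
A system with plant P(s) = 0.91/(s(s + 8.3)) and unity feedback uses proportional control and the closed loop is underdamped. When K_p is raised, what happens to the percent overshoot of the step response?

increase

ζ = 8.3/(2√(0.91K_p)) decreases as K_p grows; lower damping means more overshoot.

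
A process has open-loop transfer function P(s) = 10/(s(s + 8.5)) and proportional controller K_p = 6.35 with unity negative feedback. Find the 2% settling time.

From 1 + K_pP(s) = 0: s² + 8.5s + 63.5 = 0 ⇒ ω_n = 7.969, ζ = 0.5333.
2% settling time T_s ≈ 4/(ζω_n) = 4/4.25 = 0.941 s.

T_s ≈ 0.941 s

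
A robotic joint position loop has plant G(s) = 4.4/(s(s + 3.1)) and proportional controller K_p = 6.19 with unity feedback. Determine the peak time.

Closed-loop characteristic equation: s² + 3.1s + 27.24 = 0, so ω_n = 5.219 rad/s and ζ = 3.1/(2·5.219) = 0.297.
Damped frequency ω_d = ω_n√(1−ζ²) = 4.983 rad/s, so peak time T_p = π/ω_d = 0.63 s.

T_p = 0.63 s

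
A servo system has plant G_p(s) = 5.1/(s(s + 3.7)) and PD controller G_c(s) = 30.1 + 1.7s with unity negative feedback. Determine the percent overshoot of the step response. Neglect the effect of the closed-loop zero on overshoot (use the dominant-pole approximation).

16.4%

Forward path: (30.1 + 1.7s)·5.1/(s(s+3.7)). The closed-loop characteristic equation is s² + (3.7 + 5.1·1.7)s + 5.1·30.1 = 0.
That is s² + 12.37s + 153.5 = 0, so ω_n = 12.39 rad/s and ζ = 12.37/(2·12.39) = 0.4992.
%OS = 100·exp(−πζ/√(1−ζ²)) = 16.4%.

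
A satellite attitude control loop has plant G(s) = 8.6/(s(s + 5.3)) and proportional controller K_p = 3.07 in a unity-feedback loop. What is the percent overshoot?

From 1 + K_pG(s) = 0: s² + 5.3s + 26.4 = 0 ⇒ ω_n = 5.138, ζ = 0.5157.
%OS = 100·exp(−πζ/√(1−ζ²)) = 100·exp(−π·0.5157/√0.734) = 15.1%.

15.1%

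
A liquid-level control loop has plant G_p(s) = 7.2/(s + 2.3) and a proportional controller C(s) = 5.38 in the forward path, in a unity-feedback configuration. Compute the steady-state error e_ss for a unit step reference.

0.056

The loop is type 0. Static position error constant K_pos = C(0)·G_p(0) = 5.38·3.13 = 16.84.
Steady-state error to a unit step: e_ss = 1/(1+K_pos) = 1/17.84 = 0.056.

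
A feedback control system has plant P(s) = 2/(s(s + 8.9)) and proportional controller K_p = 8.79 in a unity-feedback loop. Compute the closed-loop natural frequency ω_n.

ω_n = 4.19 rad/s

The closed-loop denominator is s(s+8.9) + 8.79·2 = s² + 8.9s + 17.58.
So ω_n² = 17.58 ⇒ ω_n = 4.193 rad/s, and ζ = 8.9/(2ω_n) = 1.06.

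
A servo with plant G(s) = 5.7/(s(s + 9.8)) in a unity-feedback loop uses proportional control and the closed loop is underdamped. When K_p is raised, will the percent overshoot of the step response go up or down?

increase

ζ = 9.8/(2√(5.7K_p)) decreases as K_p grows; lower damping means more overshoot.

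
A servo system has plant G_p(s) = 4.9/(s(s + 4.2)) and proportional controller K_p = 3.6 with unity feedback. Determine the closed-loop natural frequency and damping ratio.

ω_n = 4.2 rad/s, ζ = 0.5

The closed-loop denominator is s(s+4.2) + 3.6·4.9 = s² + 4.2s + 17.64.
So ω_n² = 17.64 ⇒ ω_n = 4.2 rad/s, and ζ = 4.2/(2ω_n) = 0.5.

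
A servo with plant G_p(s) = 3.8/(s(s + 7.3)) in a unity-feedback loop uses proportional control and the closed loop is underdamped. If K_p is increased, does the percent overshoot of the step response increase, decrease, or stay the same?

Characteristic equation s² + 7.3s + K_p·3.8 = 0: raising K_p raises ω_n while 2ζω_n = 7.3 is fixed, so ζ falls and overshoot grows.

increase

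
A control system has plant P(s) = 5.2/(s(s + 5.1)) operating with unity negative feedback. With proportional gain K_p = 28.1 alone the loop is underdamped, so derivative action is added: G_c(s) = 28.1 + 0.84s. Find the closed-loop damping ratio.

ζ = 0.392

Forward path: (28.1 + 0.84s)·5.2/(s(s+5.1)). The closed-loop characteristic equation is s² + (5.1 + 5.2·0.84)s + 5.2·28.1 = 0.
That is s² + 9.468s + 146.1 = 0, so ω_n = 12.09 rad/s and ζ = 9.468/(2·12.09) = 0.3916.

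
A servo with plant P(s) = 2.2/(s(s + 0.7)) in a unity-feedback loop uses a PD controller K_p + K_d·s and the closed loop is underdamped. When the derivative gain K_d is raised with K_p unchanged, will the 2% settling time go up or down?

Characteristic equation s² + (0.7 + 2.2K_d)s + 2.2K_p = 0: raising K_d increases ζω_n = (0.7+2.2K_d)/2 while the loop stays underdamped, so T_s ≈ 4/(ζω_n) decreases.

decrease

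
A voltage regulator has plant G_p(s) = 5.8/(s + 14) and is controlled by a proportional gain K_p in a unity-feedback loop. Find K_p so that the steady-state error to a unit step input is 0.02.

K_p = 118

The loop is type 0, so e_ss(step) = 1/(1 + K_pos) with K_pos = K_p·G_p(0).
G_p(0) = 0.4143. Require 1/(1 + K_p·0.4143) = 0.02, so 1 + 0.4143·K_p = 50.
K_p = (50 − 1)/0.4143 = 118.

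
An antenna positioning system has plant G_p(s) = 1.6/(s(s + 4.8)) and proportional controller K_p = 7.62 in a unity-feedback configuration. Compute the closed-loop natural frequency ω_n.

ω_n = 3.49 rad/s

The closed-loop denominator is s(s+4.8) + 7.62·1.6 = s² + 4.8s + 12.19.
So ω_n² = 12.19 ⇒ ω_n = 3.492 rad/s, and ζ = 4.8/(2ω_n) = 0.687.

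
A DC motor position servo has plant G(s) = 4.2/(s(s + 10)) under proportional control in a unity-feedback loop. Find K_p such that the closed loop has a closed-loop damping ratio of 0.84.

K_p = 8.44

Closed-loop characteristic equation: s² + 10s + K_p·4.2 = 0.
So ω_n = √(4.2K_p) and 2ζω_n = 10, giving ζ = 10/(2√(4.2K_p)).
Setting ζ = 0.84: √(4.2K_p) = 10/(2·0.84) = 5.952, so K_p = 35.43/4.2 = 8.44.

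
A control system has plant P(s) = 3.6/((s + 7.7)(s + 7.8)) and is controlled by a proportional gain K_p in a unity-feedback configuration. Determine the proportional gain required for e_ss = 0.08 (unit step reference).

K_p = 192

For a type-0 loop with proportional control, e_ss = 1/(1 + K_p·P(0)).
P(0) = 0.05994. Require 1/(1 + K_p·0.05994) = 0.08, so 1 + 0.05994·K_p = 12.5.
K_p = (12.5 − 1)/0.05994 = 192.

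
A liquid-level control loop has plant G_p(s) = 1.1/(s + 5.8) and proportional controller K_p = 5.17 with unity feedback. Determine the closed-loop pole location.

Closed-loop transfer function: T(s) = K_p·G_p(s)/(1 + K_p·G_p(s)) = 5.687/(s + 5.8 + 5.687) = 5.687/(s + 11.49).
The closed-loop pole is at s = −11.49.

s = -11.49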